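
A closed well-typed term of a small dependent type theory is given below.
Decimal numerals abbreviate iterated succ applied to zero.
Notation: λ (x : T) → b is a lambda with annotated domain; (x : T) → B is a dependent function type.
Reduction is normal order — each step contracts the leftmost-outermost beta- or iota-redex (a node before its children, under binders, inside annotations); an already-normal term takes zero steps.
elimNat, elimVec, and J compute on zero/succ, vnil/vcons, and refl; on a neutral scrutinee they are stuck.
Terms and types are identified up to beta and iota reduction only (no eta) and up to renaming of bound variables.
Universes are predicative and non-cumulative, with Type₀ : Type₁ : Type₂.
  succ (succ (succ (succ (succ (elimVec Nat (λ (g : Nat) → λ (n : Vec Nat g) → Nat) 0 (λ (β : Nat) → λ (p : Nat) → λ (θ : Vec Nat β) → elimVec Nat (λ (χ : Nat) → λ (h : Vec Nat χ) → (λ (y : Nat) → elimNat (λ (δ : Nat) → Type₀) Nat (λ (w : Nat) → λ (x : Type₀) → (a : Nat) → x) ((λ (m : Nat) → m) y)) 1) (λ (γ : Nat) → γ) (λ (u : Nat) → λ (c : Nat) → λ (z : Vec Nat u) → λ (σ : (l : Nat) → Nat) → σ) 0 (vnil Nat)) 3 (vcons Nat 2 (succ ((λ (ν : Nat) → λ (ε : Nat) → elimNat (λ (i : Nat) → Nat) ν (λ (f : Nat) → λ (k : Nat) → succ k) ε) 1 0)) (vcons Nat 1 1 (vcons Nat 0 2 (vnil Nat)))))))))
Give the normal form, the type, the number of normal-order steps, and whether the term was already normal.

reduced normal form:
  5
the term's type:
  Nat
normal-order step count: 19
started in normal form: no
first contracted redex: an elimVec iota-redex


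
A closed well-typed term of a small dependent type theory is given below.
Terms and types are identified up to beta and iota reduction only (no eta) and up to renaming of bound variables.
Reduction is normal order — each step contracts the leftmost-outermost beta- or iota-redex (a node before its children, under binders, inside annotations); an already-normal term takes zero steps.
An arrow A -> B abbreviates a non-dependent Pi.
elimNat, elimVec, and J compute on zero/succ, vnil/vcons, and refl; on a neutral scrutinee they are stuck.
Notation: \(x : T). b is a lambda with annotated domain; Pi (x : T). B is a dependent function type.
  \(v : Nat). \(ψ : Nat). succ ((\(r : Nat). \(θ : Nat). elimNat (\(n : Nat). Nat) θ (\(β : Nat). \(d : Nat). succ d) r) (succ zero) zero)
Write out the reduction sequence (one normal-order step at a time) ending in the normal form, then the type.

reduction (normal order):
  \(v : Nat). \(ψ : Nat). succ ((\(r : Nat). \(θ : Nat). elimNat (\(n : Nat). Nat) θ (\(β : Nat). \(d : Nat). succ d) r) (succ zero) zero)
  ~> \(v : Nat). \(ψ : Nat). succ ((\(r : Nat). elimNat (\(θ : Nat). Nat) r (\(n : Nat). \(β : Nat). succ β) (succ zero)) zero)
  ~> \(v : Nat). \(ψ : Nat). succ (elimNat (\(r : Nat). Nat) zero (\(θ : Nat). \(n : Nat). succ n) (succ zero))
  ~> \(v : Nat). \(ψ : Nat). succ ((\(r : Nat). \(θ : Nat). succ θ) zero (elimNat (\(n : Nat). Nat) zero (\(β : Nat). \(d : Nat). succ d) zero))
  ~> \(v : Nat). \(ψ : Nat). succ ((\(r : Nat). succ r) (elimNat (\(θ : Nat). Nat) zero (\(n : Nat). \(β : Nat). succ β) zero))
  ~> \(v : Nat). \(ψ : Nat). succ (succ (elimNat (\(r : Nat). Nat) zero (\(θ : Nat). \(n : Nat). succ n) zero))
  ~> \(v : Nat). \(ψ : Nat). succ (succ zero)
type:
  Nat -> Nat -> Nat


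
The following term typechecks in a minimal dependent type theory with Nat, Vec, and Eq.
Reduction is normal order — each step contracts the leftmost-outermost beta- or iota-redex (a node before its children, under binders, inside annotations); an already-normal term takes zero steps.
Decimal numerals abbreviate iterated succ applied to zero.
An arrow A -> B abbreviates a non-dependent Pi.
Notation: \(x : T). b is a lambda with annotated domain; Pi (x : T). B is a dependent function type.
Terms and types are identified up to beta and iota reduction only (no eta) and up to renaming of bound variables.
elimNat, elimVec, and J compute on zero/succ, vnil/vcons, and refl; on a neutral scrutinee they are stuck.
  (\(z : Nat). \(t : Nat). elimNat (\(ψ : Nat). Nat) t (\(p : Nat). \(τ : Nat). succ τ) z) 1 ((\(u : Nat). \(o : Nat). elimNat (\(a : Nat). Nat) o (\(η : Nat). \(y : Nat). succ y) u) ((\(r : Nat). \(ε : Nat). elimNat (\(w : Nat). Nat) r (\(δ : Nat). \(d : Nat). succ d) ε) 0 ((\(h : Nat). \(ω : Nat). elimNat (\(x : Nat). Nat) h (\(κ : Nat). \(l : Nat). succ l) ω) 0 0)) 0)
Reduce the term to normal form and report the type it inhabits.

reduced normal form:
  1
inferred type:
  Nat
observation: the term reaches its normal form after 15 normal-order steps.


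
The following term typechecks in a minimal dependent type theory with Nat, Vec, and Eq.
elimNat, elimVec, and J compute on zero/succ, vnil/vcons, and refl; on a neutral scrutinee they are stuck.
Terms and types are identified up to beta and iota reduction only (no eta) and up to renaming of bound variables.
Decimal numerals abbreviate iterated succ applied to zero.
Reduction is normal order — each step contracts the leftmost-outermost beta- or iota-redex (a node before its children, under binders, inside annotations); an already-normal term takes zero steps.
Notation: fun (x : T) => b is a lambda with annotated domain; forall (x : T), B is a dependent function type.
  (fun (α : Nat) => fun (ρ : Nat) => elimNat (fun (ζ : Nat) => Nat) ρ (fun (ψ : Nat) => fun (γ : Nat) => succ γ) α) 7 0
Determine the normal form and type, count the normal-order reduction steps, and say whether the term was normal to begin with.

resulting normal form:
  7
the term's type:
  Nat
steps to reach normal form (normal order): 24
already normal: no
first contracted redex: a beta-redex


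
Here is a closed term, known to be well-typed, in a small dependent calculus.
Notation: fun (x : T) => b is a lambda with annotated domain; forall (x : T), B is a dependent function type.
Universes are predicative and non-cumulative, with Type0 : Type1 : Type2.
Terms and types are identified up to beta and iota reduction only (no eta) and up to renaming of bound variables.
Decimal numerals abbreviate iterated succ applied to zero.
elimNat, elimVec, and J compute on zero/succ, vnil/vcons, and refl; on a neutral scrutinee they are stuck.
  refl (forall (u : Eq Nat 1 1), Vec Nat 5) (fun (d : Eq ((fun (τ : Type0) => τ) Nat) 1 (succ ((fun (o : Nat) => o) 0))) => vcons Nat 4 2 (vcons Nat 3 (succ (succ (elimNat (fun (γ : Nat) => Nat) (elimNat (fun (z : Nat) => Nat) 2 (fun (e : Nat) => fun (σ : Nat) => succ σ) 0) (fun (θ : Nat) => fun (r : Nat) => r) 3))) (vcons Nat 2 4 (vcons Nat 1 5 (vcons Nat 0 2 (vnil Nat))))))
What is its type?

inferred type:
  Eq (forall (u : Eq Nat 1 1), Vec Nat 5) (fun (d : Eq Nat 1 1) => vcons Nat 4 2 (vcons Nat 3 4 (vcons Nat 2 4 (vcons Nat 1 5 (vcons Nat 0 2 (vnil Nat)))))) (fun (τ : Eq Nat 1 1) => vcons Nat 4 2 (vcons Nat 3 4 (vcons Nat 2 4 (vcons Nat 1 5 (vcons Nat 0 2 (vnil Nat))))))


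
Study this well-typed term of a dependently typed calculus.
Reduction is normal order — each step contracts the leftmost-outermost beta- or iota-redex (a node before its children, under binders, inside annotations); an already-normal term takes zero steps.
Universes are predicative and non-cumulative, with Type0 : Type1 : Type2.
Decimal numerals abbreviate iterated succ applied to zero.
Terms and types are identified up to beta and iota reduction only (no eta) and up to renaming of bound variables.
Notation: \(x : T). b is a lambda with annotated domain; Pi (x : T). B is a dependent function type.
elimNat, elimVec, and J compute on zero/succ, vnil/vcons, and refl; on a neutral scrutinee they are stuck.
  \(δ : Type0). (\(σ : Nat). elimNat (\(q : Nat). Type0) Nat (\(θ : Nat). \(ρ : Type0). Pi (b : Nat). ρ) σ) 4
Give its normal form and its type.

reduced normal form:
  \(δ : Type0). Pi (σ : Nat). Pi (q : Nat). Pi (θ : Nat). Pi (ρ : Nat). Nat
the term's type:
  Pi (δ : Type0). Type0
observation: 14 normal-order steps separate the term from its normal form.


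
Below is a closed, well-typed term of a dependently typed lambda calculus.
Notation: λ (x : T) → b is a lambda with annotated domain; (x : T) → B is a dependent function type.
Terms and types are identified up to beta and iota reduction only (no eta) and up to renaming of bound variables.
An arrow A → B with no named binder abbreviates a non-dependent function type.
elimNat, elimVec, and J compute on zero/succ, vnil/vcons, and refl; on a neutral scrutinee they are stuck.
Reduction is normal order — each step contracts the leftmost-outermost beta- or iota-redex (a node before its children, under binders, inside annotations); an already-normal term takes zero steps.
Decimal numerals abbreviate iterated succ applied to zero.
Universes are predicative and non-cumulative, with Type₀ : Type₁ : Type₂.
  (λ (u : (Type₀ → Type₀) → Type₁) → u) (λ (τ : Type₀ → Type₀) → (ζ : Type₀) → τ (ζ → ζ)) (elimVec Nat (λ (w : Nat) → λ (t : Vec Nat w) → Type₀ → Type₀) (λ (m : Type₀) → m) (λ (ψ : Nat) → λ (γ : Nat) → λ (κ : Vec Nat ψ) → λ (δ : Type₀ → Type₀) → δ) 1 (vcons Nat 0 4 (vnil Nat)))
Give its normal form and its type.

resulting normal form:
  (u : Type₀) → u → u
inferred type:
  Type₁
observation: the first redex contracted is a beta-redex; the normal form is reached in 9 normal-order steps.


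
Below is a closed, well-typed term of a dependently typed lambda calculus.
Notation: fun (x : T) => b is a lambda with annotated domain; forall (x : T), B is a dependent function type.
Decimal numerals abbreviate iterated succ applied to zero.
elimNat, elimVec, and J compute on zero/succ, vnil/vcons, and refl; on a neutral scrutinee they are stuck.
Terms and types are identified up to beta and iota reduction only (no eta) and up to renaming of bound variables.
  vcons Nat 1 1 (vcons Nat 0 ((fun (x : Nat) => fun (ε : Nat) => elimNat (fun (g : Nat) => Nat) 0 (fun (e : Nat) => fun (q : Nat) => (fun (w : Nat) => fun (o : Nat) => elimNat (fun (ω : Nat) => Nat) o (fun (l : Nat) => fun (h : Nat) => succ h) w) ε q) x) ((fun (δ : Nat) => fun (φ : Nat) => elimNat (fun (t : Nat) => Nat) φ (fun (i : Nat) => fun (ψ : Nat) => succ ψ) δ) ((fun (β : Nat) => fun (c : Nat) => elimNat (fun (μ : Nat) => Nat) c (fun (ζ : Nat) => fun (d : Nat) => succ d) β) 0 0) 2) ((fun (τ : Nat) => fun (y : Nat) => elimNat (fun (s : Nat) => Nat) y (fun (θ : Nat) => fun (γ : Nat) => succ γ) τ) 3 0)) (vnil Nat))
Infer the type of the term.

the term's type:
  Vec Nat 2


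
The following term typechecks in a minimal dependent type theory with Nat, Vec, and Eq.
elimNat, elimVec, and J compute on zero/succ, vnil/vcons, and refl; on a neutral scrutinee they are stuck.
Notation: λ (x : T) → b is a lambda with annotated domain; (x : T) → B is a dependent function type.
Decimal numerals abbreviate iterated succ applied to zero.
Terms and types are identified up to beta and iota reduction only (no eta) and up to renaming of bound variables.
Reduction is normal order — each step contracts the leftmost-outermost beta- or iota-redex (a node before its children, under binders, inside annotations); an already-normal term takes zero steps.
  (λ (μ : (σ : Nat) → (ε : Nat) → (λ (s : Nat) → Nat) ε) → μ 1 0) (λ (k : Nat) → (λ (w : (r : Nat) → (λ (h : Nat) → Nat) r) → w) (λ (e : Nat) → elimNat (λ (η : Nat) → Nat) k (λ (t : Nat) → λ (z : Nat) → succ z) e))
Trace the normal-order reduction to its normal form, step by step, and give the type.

normal-order reduction sequence:
  (λ (μ : (σ : Nat) → (ε : Nat) → (λ (s : Nat) → Nat) ε) → μ 1 0) (λ (k : Nat) → (λ (w : (r : Nat) → (λ (h : Nat) → Nat) r) → w) (λ (e : Nat) → elimNat (λ (η : Nat) → Nat) k (λ (t : Nat) → λ (z : Nat) → succ z) e))
  ~> (λ (μ : Nat) → (λ (σ : (ε : Nat) → (λ (s : Nat) → Nat) ε) → σ) (λ (k : Nat) → elimNat (λ (w : Nat) → Nat) μ (λ (r : Nat) → λ (h : Nat) → succ h) k)) 1 0
  ~> (λ (μ : (σ : Nat) → (λ (ε : Nat) → Nat) σ) → μ) (λ (s : Nat) → elimNat (λ (k : Nat) → Nat) 1 (λ (w : Nat) → λ (r : Nat) → succ r) s) 0
  ~> (λ (μ : Nat) → elimNat (λ (σ : Nat) → Nat) 1 (λ (ε : Nat) → λ (s : Nat) → succ s) μ) 0
  ~> elimNat (λ (μ : Nat) → Nat) 1 (λ (σ : Nat) → λ (ε : Nat) → succ ε) 0
  ~> 1
the term's type:
  Nat


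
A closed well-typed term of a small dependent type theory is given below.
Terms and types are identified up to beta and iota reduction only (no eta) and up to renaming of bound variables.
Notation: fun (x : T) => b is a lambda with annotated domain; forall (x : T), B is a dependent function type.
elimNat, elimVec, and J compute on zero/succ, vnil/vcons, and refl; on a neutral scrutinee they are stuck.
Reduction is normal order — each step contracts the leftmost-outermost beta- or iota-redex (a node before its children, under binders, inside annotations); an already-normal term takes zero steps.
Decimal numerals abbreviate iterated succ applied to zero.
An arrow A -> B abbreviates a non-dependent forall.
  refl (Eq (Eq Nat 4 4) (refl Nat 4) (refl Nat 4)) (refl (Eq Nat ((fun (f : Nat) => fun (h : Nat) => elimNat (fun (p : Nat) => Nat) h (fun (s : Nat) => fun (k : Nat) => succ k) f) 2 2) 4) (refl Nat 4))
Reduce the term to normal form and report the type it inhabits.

reduced normal form:
  refl (Eq (Eq Nat 4 4) (refl Nat 4) (refl Nat 4)) (refl (Eq Nat 4 4) (refl Nat 4))
the term's type:
  Eq (Eq (Eq Nat 4 4) (refl Nat 4) (refl Nat 4)) (refl (Eq Nat 4 4) (refl Nat 4)) (refl (Eq Nat 4 4) (refl Nat 4))


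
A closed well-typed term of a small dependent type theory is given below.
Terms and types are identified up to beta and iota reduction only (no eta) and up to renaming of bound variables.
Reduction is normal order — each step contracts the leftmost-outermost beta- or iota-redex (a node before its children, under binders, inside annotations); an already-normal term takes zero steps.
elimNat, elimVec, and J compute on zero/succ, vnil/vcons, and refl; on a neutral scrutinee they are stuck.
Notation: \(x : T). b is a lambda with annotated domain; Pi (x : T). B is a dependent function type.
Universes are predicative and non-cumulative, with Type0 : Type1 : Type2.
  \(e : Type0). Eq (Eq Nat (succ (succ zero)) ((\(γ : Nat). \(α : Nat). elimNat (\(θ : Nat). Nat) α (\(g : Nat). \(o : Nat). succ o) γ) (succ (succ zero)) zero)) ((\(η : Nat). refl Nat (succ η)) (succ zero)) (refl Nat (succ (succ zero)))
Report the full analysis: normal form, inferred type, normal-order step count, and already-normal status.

normal form:
  \(e : Type0). Eq (Eq Nat (succ (succ zero)) (succ (succ zero))) (refl Nat (succ (succ zero))) (refl Nat (succ (succ zero)))
type:
  Pi (e : Type0). Type0
reduction steps (normal order): 10
started in normal form: no
first contracted redex: a beta-redex


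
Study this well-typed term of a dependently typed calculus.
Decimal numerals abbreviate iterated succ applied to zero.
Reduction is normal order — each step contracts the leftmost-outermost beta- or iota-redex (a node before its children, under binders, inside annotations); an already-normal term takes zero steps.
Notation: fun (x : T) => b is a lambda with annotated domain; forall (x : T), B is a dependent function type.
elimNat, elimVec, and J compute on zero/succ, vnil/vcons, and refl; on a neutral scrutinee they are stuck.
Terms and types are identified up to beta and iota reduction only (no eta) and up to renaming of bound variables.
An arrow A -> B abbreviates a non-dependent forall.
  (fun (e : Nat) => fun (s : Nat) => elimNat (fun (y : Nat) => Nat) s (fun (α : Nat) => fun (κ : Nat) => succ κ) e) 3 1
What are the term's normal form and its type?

normal form:
  4
inferred type:
  Nat


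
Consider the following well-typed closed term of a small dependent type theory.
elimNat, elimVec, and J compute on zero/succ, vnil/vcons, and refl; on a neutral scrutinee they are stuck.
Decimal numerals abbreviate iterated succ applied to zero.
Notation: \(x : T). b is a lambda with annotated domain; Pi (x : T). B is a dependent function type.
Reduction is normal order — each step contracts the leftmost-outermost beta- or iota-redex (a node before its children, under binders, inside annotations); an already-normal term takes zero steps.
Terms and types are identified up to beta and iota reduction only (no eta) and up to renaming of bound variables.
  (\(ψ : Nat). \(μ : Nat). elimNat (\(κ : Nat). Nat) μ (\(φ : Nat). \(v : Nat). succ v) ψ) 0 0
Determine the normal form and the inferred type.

normal form:
  0
the term's type:
  Nat
observation: 3 normal-order steps separate the term from its normal form.


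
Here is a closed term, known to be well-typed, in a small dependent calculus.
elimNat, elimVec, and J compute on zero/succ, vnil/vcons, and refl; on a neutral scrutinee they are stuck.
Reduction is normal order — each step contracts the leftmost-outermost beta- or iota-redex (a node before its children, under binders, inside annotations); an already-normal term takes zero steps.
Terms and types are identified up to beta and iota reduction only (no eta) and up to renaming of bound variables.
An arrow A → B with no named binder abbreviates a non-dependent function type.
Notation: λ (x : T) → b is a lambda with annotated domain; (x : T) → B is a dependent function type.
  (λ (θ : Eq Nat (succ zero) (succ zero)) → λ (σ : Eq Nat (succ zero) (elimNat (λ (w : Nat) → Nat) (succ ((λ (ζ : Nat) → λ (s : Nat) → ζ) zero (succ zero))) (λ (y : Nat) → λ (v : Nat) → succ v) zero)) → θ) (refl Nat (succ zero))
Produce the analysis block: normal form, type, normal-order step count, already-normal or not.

resulting normal form:
  λ (θ : Eq Nat (succ zero) (succ zero)) → refl Nat (succ zero)
inferred type:
  Eq Nat (succ zero) (succ zero) → Eq Nat (succ zero) (succ zero)
reduction steps (normal order): 4
started in normal form: no
first redex: a beta-redex


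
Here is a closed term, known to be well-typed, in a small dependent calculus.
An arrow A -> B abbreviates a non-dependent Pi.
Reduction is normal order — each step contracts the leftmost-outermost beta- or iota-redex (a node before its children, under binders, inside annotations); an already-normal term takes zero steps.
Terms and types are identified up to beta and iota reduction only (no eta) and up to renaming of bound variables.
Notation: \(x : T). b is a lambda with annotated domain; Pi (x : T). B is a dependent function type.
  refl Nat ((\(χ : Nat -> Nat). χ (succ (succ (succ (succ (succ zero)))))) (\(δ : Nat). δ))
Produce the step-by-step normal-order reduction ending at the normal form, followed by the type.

reduction (normal order):
  refl Nat ((\(χ : Nat -> Nat). χ (succ (succ (succ (succ (succ zero)))))) (\(δ : Nat). δ))
  ~> refl Nat ((\(χ : Nat). χ) (succ (succ (succ (succ (succ zero))))))
  ~> refl Nat (succ (succ (succ (succ (succ zero)))))
inferred type:
  Eq Nat (succ (succ (succ (succ (succ zero))))) (succ (succ (succ (succ (succ zero)))))


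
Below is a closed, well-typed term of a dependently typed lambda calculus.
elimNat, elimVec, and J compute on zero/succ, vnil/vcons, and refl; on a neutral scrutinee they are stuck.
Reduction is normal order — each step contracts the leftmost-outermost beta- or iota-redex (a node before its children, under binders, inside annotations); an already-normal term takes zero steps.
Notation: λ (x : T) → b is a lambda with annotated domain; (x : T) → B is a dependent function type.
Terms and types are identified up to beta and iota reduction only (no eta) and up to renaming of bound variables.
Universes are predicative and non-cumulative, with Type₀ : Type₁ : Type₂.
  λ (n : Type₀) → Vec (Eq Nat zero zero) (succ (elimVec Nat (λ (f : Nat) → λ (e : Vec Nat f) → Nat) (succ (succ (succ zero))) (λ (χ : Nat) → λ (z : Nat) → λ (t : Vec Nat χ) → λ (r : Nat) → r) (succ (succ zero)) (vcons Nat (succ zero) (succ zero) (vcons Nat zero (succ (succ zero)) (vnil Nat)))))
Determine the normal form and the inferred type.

reduced normal form:
  λ (n : Type₀) → Vec (Eq Nat zero zero) (succ (succ (succ (succ zero))))
the term's type:
  (n : Type₀) → Type₀


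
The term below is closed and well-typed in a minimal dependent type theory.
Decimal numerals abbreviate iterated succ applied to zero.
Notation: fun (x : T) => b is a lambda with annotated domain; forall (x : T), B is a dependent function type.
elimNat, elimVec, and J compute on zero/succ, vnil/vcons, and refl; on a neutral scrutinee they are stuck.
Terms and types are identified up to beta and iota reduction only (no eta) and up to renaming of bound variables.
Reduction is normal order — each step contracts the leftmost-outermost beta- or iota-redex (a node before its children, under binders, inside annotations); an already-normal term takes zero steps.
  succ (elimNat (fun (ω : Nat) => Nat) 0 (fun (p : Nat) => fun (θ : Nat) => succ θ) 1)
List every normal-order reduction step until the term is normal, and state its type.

reduction (normal order):
  succ (elimNat (fun (ω : Nat) => Nat) 0 (fun (p : Nat) => fun (θ : Nat) => succ θ) 1)
  ~> succ ((fun (ω : Nat) => fun (p : Nat) => succ p) 0 (elimNat (fun (θ : Nat) => Nat) 0 (fun (z : Nat) => fun (w : Nat) => succ w) 0))
  ~> succ ((fun (ω : Nat) => succ ω) (elimNat (fun (p : Nat) => Nat) 0 (fun (θ : Nat) => fun (z : Nat) => succ z) 0))
  ~> succ (succ (elimNat (fun (ω : Nat) => Nat) 0 (fun (p : Nat) => fun (θ : Nat) => succ θ) 0))
  ~> 2
inferred type:
  Nat


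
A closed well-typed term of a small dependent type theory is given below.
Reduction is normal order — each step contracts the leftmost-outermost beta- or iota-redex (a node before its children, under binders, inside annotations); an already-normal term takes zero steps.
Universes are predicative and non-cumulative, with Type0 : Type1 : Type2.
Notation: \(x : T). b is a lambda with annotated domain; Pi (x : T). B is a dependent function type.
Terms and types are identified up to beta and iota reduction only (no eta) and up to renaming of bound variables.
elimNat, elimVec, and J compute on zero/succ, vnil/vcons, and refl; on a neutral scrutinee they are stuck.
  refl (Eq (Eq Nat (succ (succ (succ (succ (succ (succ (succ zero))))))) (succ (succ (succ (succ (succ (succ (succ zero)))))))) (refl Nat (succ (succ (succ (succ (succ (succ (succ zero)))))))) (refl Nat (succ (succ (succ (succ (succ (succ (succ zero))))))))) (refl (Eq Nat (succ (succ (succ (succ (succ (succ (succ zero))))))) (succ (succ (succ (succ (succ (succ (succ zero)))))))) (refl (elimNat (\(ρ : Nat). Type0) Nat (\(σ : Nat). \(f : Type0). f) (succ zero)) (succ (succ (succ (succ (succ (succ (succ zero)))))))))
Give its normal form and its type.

normal form:
  refl (Eq (Eq Nat (succ (succ (succ (succ (succ (succ (succ zero))))))) (succ (succ (succ (succ (succ (succ (succ zero)))))))) (refl Nat (succ (succ (succ (succ (succ (succ (succ zero)))))))) (refl Nat (succ (succ (succ (succ (succ (succ (succ zero))))))))) (refl (Eq Nat (succ (succ (succ (succ (succ (succ (succ zero))))))) (succ (succ (succ (succ (succ (succ (succ zero)))))))) (refl Nat (succ (succ (succ (succ (succ (succ (succ zero)))))))))
type:
  Eq (Eq (Eq Nat (succ (succ (succ (succ (succ (succ (succ zero))))))) (succ (succ (succ (succ (succ (succ (succ zero)))))))) (refl Nat (succ (succ (succ (succ (succ (succ (succ zero)))))))) (refl Nat (succ (succ (succ (succ (succ (succ (succ zero))))))))) (refl (Eq Nat (succ (succ (succ (succ (succ (succ (succ zero))))))) (succ (succ (succ (succ (succ (succ (succ zero)))))))) (refl Nat (succ (succ (succ (succ (succ (succ (succ zero))))))))) (refl (Eq Nat (succ (succ (succ (succ (succ (succ (succ zero))))))) (succ (succ (succ (succ (succ (succ (succ zero)))))))) (refl Nat (succ (succ (succ (succ (succ (succ (succ zero)))))))))


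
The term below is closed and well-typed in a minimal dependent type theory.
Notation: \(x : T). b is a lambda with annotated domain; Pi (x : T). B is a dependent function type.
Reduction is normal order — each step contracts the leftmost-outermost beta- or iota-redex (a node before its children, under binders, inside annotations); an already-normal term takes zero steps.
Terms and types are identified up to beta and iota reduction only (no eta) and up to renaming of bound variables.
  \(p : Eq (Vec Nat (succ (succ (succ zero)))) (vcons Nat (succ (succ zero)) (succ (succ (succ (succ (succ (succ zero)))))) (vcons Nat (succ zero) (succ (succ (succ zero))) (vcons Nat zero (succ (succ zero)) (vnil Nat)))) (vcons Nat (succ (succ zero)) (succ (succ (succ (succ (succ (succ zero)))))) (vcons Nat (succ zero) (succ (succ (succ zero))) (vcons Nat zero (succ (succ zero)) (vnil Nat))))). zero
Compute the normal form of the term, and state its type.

resulting normal form:
  \(p : Eq (Vec Nat (succ (succ (succ zero)))) (vcons Nat (succ (succ zero)) (succ (succ (succ (succ (succ (succ zero)))))) (vcons Nat (succ zero) (succ (succ (succ zero))) (vcons Nat zero (succ (succ zero)) (vnil Nat)))) (vcons Nat (succ (succ zero)) (succ (succ (succ (succ (succ (succ zero)))))) (vcons Nat (succ zero) (succ (succ (succ zero))) (vcons Nat zero (succ (succ zero)) (vnil Nat))))). zero
inferred type:
  Pi (p : Eq (Vec Nat (succ (succ (succ zero)))) (vcons Nat (succ (succ zero)) (succ (succ (succ (succ (succ (succ zero)))))) (vcons Nat (succ zero) (succ (succ (succ zero))) (vcons Nat zero (succ (succ zero)) (vnil Nat)))) (vcons Nat (succ (succ zero)) (succ (succ (succ (succ (succ (succ zero)))))) (vcons Nat (succ zero) (succ (succ (succ zero))) (vcons Nat zero (succ (succ zero)) (vnil Nat))))). Nat
observation: the term is already in normal form.


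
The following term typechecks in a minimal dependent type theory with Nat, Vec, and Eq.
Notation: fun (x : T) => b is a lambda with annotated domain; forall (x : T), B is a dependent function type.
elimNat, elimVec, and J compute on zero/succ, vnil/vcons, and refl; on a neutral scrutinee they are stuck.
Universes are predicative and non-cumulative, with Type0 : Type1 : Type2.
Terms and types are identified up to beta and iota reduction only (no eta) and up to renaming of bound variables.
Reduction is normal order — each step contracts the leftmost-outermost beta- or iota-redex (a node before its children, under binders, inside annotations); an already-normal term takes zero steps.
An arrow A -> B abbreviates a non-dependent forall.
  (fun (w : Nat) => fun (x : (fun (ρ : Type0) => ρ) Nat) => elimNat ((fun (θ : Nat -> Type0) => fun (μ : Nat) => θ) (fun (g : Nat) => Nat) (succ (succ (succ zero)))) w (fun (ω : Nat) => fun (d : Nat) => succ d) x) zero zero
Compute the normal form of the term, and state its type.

reduced normal form:
  zero
type:
  Nat
observation: 3 normal-order steps normalize the term, beginning with a beta-redex.


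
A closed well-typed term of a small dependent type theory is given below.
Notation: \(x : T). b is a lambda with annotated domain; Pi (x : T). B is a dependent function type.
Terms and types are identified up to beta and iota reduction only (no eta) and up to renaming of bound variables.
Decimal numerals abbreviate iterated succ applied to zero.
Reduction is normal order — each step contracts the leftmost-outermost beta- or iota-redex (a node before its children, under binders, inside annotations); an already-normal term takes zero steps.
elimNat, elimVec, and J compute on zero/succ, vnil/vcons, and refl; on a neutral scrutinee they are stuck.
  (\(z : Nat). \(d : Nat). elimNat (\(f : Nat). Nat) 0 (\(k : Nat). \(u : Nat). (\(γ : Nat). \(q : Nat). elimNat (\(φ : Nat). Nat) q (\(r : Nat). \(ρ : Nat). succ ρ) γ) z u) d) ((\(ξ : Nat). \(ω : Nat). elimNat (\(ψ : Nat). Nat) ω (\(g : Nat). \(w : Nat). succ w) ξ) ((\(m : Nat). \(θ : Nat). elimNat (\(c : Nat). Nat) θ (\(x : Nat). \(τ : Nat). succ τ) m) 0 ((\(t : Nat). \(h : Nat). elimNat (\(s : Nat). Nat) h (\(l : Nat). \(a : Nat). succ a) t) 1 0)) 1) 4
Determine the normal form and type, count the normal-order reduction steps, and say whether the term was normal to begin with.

normal form:
  8
the term's type:
  Nat
reduction steps (normal order): 111
already normal: no
first redex: a beta-redex


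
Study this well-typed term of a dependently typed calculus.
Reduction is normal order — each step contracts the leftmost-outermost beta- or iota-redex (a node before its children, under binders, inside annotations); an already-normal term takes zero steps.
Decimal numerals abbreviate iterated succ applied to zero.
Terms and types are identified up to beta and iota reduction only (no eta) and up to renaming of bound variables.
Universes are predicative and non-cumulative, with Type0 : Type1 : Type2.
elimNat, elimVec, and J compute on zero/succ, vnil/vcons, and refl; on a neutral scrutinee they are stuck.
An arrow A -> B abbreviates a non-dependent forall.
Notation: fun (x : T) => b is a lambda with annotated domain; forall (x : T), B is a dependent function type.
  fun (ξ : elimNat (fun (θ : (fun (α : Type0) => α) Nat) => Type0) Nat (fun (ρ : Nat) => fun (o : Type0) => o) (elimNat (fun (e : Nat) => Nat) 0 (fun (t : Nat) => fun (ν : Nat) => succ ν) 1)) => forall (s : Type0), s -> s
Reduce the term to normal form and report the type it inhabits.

reduced normal form:
  fun (ξ : Nat) => forall (θ : Type0), θ -> θ
the term's type:
  Nat -> Type1
observation: 9 normal-order steps normalize the term, beginning with a beta-redex.


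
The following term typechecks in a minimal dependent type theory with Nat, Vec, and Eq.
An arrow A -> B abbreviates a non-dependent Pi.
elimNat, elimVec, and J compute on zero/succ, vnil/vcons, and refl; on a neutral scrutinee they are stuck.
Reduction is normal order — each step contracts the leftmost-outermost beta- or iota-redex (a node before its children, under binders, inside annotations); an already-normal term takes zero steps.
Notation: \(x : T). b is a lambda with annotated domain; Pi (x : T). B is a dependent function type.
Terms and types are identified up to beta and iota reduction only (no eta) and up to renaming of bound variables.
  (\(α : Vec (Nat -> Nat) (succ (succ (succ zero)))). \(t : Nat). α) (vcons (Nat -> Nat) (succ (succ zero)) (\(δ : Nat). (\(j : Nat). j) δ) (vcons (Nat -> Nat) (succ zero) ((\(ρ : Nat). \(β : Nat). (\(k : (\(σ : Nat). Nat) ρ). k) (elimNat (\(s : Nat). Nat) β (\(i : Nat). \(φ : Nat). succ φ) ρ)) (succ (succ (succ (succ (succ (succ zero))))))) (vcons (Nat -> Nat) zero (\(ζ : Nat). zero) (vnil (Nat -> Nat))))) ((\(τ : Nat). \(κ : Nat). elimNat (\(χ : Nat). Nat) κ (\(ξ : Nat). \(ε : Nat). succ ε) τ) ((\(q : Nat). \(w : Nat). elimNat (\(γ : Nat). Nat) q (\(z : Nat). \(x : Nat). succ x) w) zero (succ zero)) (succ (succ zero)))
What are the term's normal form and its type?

resulting normal form:
  vcons (Nat -> Nat) (succ (succ zero)) (\(α : Nat). α) (vcons (Nat -> Nat) (succ zero) (\(t : Nat). succ (succ (succ (succ (succ (succ t)))))) (vcons (Nat -> Nat) zero (\(δ : Nat). zero) (vnil (Nat -> Nat))))
the term's type:
  Vec (Nat -> Nat) (succ (succ (succ zero)))
observation: 24 normal-order steps normalize the term, beginning with a beta-redex.


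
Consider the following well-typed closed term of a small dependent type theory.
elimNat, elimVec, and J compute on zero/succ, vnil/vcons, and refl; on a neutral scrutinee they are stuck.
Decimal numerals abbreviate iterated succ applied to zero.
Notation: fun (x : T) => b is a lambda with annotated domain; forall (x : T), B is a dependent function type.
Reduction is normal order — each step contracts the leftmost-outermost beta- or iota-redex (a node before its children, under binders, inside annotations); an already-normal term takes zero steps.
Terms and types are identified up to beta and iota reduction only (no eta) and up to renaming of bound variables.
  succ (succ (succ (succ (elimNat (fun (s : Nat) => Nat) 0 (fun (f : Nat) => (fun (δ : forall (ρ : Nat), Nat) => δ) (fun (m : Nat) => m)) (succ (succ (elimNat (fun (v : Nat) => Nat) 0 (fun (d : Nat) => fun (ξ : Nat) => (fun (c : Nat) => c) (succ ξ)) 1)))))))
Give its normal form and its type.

reduced normal form:
  4
inferred type:
  Nat
observation: 18 normal-order steps normalize the term, beginning with an elimNat iota-redex.


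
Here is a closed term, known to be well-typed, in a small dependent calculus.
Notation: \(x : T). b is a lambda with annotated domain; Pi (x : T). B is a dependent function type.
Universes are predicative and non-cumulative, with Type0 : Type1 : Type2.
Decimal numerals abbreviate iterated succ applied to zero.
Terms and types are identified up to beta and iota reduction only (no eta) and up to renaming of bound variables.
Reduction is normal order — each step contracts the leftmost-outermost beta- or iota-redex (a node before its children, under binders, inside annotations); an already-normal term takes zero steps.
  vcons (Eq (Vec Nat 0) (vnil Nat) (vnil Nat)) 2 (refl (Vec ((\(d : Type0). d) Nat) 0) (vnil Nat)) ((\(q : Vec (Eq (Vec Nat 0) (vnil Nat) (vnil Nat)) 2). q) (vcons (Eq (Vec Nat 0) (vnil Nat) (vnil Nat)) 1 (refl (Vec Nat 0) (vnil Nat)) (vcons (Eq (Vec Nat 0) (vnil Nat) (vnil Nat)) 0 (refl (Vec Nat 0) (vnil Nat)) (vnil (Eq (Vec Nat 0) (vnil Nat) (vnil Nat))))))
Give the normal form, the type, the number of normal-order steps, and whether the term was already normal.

normal form:
  vcons (Eq (Vec Nat 0) (vnil Nat) (vnil Nat)) 2 (refl (Vec Nat 0) (vnil Nat)) (vcons (Eq (Vec Nat 0) (vnil Nat) (vnil Nat)) 1 (refl (Vec Nat 0) (vnil Nat)) (vcons (Eq (Vec Nat 0) (vnil Nat) (vnil Nat)) 0 (refl (Vec Nat 0) (vnil Nat)) (vnil (Eq (Vec Nat 0) (vnil Nat) (vnil Nat)))))
inferred type:
  Vec (Eq (Vec Nat 0) (vnil Nat) (vnil Nat)) 3
normal-order step count: 2
already normal: no
first redex: a beta-redex


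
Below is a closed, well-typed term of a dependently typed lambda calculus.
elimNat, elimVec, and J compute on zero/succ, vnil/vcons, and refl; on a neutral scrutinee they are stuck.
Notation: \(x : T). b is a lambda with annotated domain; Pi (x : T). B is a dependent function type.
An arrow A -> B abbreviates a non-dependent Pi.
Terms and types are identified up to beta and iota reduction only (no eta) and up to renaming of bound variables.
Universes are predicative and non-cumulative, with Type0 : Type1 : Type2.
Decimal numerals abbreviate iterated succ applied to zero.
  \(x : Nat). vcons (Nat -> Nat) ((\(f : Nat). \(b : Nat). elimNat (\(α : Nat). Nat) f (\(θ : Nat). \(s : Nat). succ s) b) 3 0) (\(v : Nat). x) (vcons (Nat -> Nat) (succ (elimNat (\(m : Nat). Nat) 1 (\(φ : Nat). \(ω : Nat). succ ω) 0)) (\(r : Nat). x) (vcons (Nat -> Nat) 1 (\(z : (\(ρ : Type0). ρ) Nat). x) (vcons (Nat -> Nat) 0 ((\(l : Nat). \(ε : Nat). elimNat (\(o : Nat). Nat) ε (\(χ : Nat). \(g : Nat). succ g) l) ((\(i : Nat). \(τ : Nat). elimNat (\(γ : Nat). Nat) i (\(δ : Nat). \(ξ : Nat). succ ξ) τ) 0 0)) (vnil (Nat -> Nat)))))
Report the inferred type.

inferred type:
  Nat -> Vec (Nat -> Nat) 4


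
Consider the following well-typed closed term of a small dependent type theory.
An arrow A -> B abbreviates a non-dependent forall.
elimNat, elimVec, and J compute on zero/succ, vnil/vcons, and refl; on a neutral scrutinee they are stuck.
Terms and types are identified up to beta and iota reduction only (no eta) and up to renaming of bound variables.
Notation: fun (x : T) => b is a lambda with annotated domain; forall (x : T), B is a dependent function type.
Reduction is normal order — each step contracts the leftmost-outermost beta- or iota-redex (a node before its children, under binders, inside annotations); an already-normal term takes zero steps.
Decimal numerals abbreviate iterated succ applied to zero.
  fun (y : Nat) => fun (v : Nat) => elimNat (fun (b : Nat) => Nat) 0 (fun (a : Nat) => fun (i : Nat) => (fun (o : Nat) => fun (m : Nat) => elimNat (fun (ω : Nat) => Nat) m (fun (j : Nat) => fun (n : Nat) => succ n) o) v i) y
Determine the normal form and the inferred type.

normal form:
  fun (y : Nat) => fun (v : Nat) => elimNat (fun (b : Nat) => Nat) 0 (fun (a : Nat) => fun (i : Nat) => elimNat (fun (o : Nat) => Nat) i (fun (m : Nat) => fun (ω : Nat) => succ ω) v) y
inferred type:
  Nat -> Nat -> Nat
observation: reduction starts at a beta-redex, and 2 normal-order steps reach the normal form.


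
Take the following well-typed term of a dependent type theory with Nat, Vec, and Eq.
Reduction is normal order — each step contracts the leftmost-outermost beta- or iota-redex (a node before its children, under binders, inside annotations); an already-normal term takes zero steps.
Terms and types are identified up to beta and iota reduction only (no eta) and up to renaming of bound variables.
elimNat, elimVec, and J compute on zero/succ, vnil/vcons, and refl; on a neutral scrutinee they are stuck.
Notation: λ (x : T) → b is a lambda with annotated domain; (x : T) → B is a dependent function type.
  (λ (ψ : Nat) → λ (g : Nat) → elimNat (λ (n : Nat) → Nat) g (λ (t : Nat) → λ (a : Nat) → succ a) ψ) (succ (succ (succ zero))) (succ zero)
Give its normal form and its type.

resulting normal form:
  succ (succ (succ (succ zero)))
type:
  Nat
observation: normalization takes exactly 12 steps under the normal-order strategy.


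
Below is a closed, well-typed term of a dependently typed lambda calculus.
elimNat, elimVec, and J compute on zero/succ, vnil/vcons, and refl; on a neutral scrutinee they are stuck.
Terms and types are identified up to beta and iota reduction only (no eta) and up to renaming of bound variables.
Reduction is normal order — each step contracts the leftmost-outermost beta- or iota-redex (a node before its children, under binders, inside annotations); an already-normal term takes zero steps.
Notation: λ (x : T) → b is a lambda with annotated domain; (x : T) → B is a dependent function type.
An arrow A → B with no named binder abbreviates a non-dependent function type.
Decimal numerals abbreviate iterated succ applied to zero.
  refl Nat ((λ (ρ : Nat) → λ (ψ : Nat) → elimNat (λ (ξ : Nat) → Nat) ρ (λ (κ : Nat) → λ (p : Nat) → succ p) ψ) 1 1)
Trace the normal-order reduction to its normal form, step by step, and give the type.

normal-order reduction sequence:
  refl Nat ((λ (ρ : Nat) → λ (ψ : Nat) → elimNat (λ (ξ : Nat) → Nat) ρ (λ (κ : Nat) → λ (p : Nat) → succ p) ψ) 1 1)
  ~> refl Nat ((λ (ρ : Nat) → elimNat (λ (ψ : Nat) → Nat) 1 (λ (ξ : Nat) → λ (κ : Nat) → succ κ) ρ) 1)
  ~> refl Nat (elimNat (λ (ρ : Nat) → Nat) 1 (λ (ψ : Nat) → λ (ξ : Nat) → succ ξ) 1)
  ~> refl Nat ((λ (ρ : Nat) → λ (ψ : Nat) → succ ψ) 0 (elimNat (λ (ξ : Nat) → Nat) 1 (λ (κ : Nat) → λ (p : Nat) → succ p) 0))
  ~> refl Nat ((λ (ρ : Nat) → succ ρ) (elimNat (λ (ψ : Nat) → Nat) 1 (λ (ξ : Nat) → λ (κ : Nat) → succ κ) 0))
  ~> refl Nat (succ (elimNat (λ (ρ : Nat) → Nat) 1 (λ (ψ : Nat) → λ (ξ : Nat) → succ ξ) 0))
  ~> refl Nat 2
the term's type:
  Eq Nat 2 2


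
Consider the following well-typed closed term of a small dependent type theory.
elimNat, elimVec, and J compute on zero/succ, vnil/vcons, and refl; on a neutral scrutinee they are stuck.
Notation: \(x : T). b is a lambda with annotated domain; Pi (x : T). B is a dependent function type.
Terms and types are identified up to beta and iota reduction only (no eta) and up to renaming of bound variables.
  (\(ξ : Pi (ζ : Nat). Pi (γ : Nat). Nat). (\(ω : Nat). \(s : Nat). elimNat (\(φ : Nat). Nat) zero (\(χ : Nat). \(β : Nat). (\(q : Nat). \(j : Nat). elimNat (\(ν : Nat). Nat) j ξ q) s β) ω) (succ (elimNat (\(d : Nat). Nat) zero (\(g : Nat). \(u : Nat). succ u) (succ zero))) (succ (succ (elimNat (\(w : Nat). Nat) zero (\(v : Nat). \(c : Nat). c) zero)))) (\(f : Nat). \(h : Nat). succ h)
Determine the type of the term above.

type:
  Nat


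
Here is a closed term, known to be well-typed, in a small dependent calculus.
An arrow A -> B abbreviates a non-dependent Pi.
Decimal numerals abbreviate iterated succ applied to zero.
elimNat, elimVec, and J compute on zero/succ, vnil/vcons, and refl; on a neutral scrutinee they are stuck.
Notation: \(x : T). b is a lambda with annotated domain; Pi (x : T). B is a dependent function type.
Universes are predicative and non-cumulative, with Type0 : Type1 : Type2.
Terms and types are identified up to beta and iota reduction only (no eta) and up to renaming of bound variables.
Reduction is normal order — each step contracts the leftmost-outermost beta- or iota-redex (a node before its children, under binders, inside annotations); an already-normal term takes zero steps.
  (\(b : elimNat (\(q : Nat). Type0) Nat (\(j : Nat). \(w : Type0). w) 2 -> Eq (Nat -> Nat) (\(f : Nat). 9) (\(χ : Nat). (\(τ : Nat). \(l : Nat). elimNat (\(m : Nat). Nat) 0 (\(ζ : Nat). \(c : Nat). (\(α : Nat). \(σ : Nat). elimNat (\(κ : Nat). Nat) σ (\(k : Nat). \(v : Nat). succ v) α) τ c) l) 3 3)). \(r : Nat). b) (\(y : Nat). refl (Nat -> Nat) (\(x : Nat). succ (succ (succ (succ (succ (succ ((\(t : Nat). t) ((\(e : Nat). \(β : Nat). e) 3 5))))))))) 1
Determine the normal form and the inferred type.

reduced normal form:
  \(b : Nat). refl (Nat -> Nat) (\(q : Nat). 9)
inferred type:
  Nat -> Eq (Nat -> Nat) (\(b : Nat). 9) (\(q : Nat). 9)
observation: contracting a beta-redex first, the term normalizes in 5 steps.
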